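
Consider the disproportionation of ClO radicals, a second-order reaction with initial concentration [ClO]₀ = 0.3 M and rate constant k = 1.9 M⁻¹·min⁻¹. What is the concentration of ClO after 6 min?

0.06787 M

Step 1: For a second-order reaction: 1/[ClO] = 1/[ClO]₀ + kt
Step 2: 1/[ClO] = 1/0.3 + 1.9 × 6
Step 3: 1/[ClO] = 3.333 + 11.4 = 14.73
Step 4: [ClO] = 1/14.73 = 0.06787 M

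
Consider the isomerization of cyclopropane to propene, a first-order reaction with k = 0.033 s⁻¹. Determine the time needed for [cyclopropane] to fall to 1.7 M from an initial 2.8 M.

15.12 s

Step 1: For first-order: t = ln([cyclopropane]₀/[cyclopropane])/k
Step 2: t = ln(2.8/1.7)/0.033
Step 3: t = ln(1.647)/0.033
Step 4: t = 0.499/0.033 = 15.12 s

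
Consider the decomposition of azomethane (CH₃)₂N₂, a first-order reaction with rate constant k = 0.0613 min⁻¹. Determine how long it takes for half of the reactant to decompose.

11.31 min

Step 1: For a first-order reaction, t₁/₂ = ln(2)/k
Step 2: t₁/₂ = ln(2)/0.0613
Step 3: t₁/₂ = 0.6931/0.0613 = 11.31 min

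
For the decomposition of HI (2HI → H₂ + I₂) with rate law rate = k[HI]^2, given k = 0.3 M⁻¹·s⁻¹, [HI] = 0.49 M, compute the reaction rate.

0.07203 M/s

Step 1: Identify the rate law: rate = k[HI]^2
Step 2: Substitute values: rate = 0.3 × (0.49)^2
Step 3: Calculate: rate = 0.3 × 0.2401 = 0.07203 M/s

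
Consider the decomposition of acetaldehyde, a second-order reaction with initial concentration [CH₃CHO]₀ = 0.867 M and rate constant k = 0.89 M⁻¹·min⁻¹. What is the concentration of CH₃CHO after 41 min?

0.02657 M

Step 1: For a second-order reaction: 1/[CH₃CHO] = 1/[CH₃CHO]₀ + kt
Step 2: 1/[CH₃CHO] = 1/0.867 + 0.89 × 41
Step 3: 1/[CH₃CHO] = 1.153 + 36.49 = 37.64
Step 4: [CH₃CHO] = 1/37.64 = 0.02657 M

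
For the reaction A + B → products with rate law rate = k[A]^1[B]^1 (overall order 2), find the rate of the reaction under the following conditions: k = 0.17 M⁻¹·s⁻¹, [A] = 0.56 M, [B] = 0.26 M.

0.02475 M/s

Step 1: The rate law is rate = k[A]^1[B]^1, overall order = 1+1 = 2
Step 2: Substitute values: rate = 0.17 × (0.56)^1 × (0.26)^1
Step 3: rate = 0.17 × 0.56 × 0.26 = 0.024752 M/s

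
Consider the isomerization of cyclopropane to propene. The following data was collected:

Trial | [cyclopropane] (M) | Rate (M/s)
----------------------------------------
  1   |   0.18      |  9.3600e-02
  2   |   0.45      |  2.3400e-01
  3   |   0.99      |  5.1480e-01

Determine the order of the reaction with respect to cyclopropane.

first order (1)

Step 1: Compare trials to find order n where rate₂/rate₁ = ([cyclopropane]₂/[cyclopropane]₁)^n
Step 2: rate₂/rate₁ = 2.3400e-01/9.3600e-02 = 2.5
Step 3: [cyclopropane]₂/[cyclopropane]₁ = 0.45/0.18 = 2.5
Step 4: n = ln(2.5)/ln(2.5) = 1.00 ≈ 1
Step 5: The reaction is first order in cyclopropane.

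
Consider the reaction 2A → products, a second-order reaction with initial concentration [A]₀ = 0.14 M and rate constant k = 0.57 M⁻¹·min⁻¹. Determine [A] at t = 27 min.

0.04438 M

Step 1: For a second-order reaction: 1/[A] = 1/[A]₀ + kt
Step 2: 1/[A] = 1/0.14 + 0.57 × 27
Step 3: 1/[A] = 7.143 + 15.39 = 22.53
Step 4: [A] = 1/22.53 = 0.04438 M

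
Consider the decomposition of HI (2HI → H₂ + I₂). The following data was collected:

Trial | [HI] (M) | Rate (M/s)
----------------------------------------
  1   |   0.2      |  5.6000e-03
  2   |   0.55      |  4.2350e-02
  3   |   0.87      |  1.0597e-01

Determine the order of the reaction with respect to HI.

second order (2)

Step 1: Compare trials to find order n where rate₂/rate₁ = ([HI]₂/[HI]₁)^n
Step 2: rate₂/rate₁ = 4.2350e-02/5.6000e-03 = 7.562
Step 3: [HI]₂/[HI]₁ = 0.55/0.2 = 2.75
Step 4: n = ln(7.562)/ln(2.75) = 2.00 ≈ 2
Step 5: The reaction is second order in HI.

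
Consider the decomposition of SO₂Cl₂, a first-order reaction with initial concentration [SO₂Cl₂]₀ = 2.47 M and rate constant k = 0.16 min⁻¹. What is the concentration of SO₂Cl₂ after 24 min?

0.05309 M

Step 1: For a first-order reaction: [SO₂Cl₂] = [SO₂Cl₂]₀ × e^(-kt)
Step 2: [SO₂Cl₂] = 2.47 × e^(-0.16 × 24)
Step 3: [SO₂Cl₂] = 2.47 × e^(-3.84)
Step 4: [SO₂Cl₂] = 2.47 × 0.0214936 = 0.05309 M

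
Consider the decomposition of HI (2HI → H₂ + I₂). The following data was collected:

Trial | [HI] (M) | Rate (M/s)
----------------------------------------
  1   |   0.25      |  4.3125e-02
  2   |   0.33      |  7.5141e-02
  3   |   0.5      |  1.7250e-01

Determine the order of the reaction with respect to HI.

second order (2)

Step 1: Compare trials to find order n where rate₂/rate₁ = ([HI]₂/[HI]₁)^n
Step 2: rate₂/rate₁ = 7.5141e-02/4.3125e-02 = 1.742
Step 3: [HI]₂/[HI]₁ = 0.33/0.25 = 1.32
Step 4: n = ln(1.742)/ln(1.32) = 2.00 ≈ 2
Step 5: The reaction is second order in HI.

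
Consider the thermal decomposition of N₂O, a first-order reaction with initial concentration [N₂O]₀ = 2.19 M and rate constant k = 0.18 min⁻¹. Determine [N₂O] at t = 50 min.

0.0002703 M

Step 1: For a first-order reaction: [N₂O] = [N₂O]₀ × e^(-kt)
Step 2: [N₂O] = 2.19 × e^(-0.18 × 50)
Step 3: [N₂O] = 2.19 × e^(-9)
Step 4: [N₂O] = 2.19 × 0.00012341 = 0.0002703 M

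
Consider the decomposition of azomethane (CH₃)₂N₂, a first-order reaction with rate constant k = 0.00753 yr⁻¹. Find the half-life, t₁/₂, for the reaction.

92.05 yr

Step 1: For a first-order reaction, t₁/₂ = ln(2)/k
Step 2: t₁/₂ = ln(2)/0.00753
Step 3: t₁/₂ = 0.6931/0.00753 = 92.05 yr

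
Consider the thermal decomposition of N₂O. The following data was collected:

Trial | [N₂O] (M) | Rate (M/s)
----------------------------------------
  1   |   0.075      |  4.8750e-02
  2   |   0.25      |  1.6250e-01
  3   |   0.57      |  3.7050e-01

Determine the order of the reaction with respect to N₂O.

first order (1)

Step 1: Compare trials to find order n where rate₂/rate₁ = ([N₂O]₂/[N₂O]₁)^n
Step 2: rate₂/rate₁ = 1.6250e-01/4.8750e-02 = 3.333
Step 3: [N₂O]₂/[N₂O]₁ = 0.25/0.075 = 3.333
Step 4: n = ln(3.333)/ln(3.333) = 1.00 ≈ 1
Step 5: The reaction is first order in N₂O.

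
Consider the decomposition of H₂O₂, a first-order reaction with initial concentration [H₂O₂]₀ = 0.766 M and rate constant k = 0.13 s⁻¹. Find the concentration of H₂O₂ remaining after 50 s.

0.001152 M

Step 1: For a first-order reaction: [H₂O₂] = [H₂O₂]₀ × e^(-kt)
Step 2: [H₂O₂] = 0.766 × e^(-0.13 × 50)
Step 3: [H₂O₂] = 0.766 × e^(-6.5)
Step 4: [H₂O₂] = 0.766 × 0.00150344 = 0.001152 M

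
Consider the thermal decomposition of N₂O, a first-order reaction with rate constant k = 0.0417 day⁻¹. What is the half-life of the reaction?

16.62 day

Step 1: For a first-order reaction, t₁/₂ = ln(2)/k
Step 2: t₁/₂ = ln(2)/0.0417
Step 3: t₁/₂ = 0.6931/0.0417 = 16.62 day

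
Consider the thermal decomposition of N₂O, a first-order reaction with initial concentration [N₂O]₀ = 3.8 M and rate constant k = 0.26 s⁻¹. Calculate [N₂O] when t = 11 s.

0.2176 M

Step 1: For a first-order reaction: [N₂O] = [N₂O]₀ × e^(-kt)
Step 2: [N₂O] = 3.8 × e^(-0.26 × 11)
Step 3: [N₂O] = 3.8 × e^(-2.86)
Step 4: [N₂O] = 3.8 × 0.0572688 = 0.2176 M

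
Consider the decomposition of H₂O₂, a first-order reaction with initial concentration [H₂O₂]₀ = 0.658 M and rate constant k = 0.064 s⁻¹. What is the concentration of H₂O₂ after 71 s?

0.006995 M

Step 1: For a first-order reaction: [H₂O₂] = [H₂O₂]₀ × e^(-kt)
Step 2: [H₂O₂] = 0.658 × e^(-0.064 × 71)
Step 3: [H₂O₂] = 0.658 × e^(-4.544)
Step 4: [H₂O₂] = 0.658 × 0.0106308 = 0.006995 M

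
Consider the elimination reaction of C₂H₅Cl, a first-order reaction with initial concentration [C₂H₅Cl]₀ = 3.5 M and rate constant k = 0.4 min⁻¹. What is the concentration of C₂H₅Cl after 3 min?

1.054 M

Step 1: For a first-order reaction: [C₂H₅Cl] = [C₂H₅Cl]₀ × e^(-kt)
Step 2: [C₂H₅Cl] = 3.5 × e^(-0.4 × 3)
Step 3: [C₂H₅Cl] = 3.5 × e^(-1.2)
Step 4: [C₂H₅Cl] = 3.5 × 0.301194 = 1.054 M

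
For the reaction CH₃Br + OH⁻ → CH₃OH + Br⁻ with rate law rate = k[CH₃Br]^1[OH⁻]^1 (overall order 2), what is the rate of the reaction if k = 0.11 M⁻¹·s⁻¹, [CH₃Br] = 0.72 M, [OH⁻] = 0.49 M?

0.03881 M/s

Step 1: The rate law is rate = k[CH₃Br]^1[OH⁻]^1, overall order = 1+1 = 2
Step 2: Substitute values: rate = 0.11 × (0.72)^1 × (0.49)^1
Step 3: rate = 0.11 × 0.72 × 0.49 = 0.038808 M/s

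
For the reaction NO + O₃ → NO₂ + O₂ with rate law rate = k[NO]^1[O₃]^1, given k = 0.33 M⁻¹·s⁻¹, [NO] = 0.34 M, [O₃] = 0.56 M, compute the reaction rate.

0.06283 M/s

Step 1: The rate law is rate = k[NO]^1[O₃]^1
Step 2: Substitute: rate = 0.33 × (0.34)^1 × (0.56)^1
Step 3: rate = 0.33 × 0.34 × 0.56 = 0.062832 M/s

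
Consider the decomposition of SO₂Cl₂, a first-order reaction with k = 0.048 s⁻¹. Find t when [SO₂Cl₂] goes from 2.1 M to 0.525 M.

28.88 s

Step 1: For first-order: t = ln([SO₂Cl₂]₀/[SO₂Cl₂])/k
Step 2: t = ln(2.1/0.525)/0.048
Step 3: t = ln(4)/0.048
Step 4: t = 1.386/0.048 = 28.88 s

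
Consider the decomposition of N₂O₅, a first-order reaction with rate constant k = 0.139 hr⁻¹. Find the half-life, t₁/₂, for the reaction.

4.987 hr

Step 1: For a first-order reaction, t₁/₂ = ln(2)/k
Step 2: t₁/₂ = ln(2)/0.139
Step 3: t₁/₂ = 0.6931/0.139 = 4.987 hr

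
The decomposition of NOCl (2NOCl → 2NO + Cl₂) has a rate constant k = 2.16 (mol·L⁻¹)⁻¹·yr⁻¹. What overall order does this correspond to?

second order (2)

Step 1: The units of k for an nth-order reaction are (concentration)^(1-n)·(time)⁻¹.
Step 2: Here k has units (mol·L⁻¹)⁻¹·yr⁻¹, so the concentration exponent is -1.
Step 3: 1 - n = -1 ⇒ n = 2. The reaction is second order.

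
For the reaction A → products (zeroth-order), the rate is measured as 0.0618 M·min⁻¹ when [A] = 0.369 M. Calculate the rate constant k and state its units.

0.0618 M·min⁻¹

Step 1: For a zeroth-order reaction, rate = k (independent of concentration).
Step 2: k = rate = 0.0618 M·min⁻¹.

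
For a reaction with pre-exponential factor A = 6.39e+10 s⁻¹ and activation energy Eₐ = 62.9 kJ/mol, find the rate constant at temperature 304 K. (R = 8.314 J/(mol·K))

9.94e-01 s⁻¹

Step 1: Use the Arrhenius equation: k = A × exp(-Eₐ/RT)
Step 2: Convert Eₐ to J/mol: 62.9 kJ/mol = 62900 J/mol
Step 3: Calculate the exponent: -Eₐ/(RT) = -62900/(8.314 × 304) = -24.88668
Step 4: k = 6.39e+10 × exp(-24.88668)
Step 5: k = 6.39e+10 × 1.55544e-11 = 9.9393e-01 s⁻¹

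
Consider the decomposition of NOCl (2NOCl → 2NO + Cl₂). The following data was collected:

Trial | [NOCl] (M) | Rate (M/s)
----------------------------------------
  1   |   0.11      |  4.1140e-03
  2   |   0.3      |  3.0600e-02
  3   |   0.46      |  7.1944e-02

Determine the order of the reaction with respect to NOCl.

second order (2)

Step 1: Compare trials to find order n where rate₂/rate₁ = ([NOCl]₂/[NOCl]₁)^n
Step 2: rate₂/rate₁ = 3.0600e-02/4.1140e-03 = 7.438
Step 3: [NOCl]₂/[NOCl]₁ = 0.3/0.11 = 2.727
Step 4: n = ln(7.438)/ln(2.727) = 2.00 ≈ 2
Step 5: The reaction is second order in NOCl.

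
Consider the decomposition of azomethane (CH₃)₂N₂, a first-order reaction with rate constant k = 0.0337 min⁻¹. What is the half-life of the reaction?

20.57 min

Step 1: For a first-order reaction, t₁/₂ = ln(2)/k
Step 2: t₁/₂ = ln(2)/0.0337
Step 3: t₁/₂ = 0.6931/0.0337 = 20.57 min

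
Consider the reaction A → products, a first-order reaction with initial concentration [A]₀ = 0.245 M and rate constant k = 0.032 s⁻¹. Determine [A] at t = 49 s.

0.05107 M

Step 1: For a first-order reaction: [A] = [A]₀ × e^(-kt)
Step 2: [A] = 0.245 × e^(-0.032 × 49)
Step 3: [A] = 0.245 × e^(-1.568)
Step 4: [A] = 0.245 × 0.208462 = 0.05107 M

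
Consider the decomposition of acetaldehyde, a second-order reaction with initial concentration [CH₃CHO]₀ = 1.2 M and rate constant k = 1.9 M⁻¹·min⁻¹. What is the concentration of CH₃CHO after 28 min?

0.01851 M

Step 1: For a second-order reaction: 1/[CH₃CHO] = 1/[CH₃CHO]₀ + kt
Step 2: 1/[CH₃CHO] = 1/1.2 + 1.9 × 28
Step 3: 1/[CH₃CHO] = 0.8333 + 53.2 = 54.03
Step 4: [CH₃CHO] = 1/54.03 = 0.01851 M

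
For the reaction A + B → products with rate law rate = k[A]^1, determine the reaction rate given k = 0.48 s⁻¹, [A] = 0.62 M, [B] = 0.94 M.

0.2976 M/s

Step 1: The rate law is rate = k[A]^1
Step 2: Note that the rate does not depend on [B] (zero order in B).
Step 3: rate = 0.48 × (0.62)^1 = 0.2976 M/s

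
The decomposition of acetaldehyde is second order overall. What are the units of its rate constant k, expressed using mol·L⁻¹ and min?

(mol·L⁻¹)⁻¹·min⁻¹

Step 1: For overall order n, rate = k × (concentration)^n.
Step 2: Rate has units mol·L⁻¹·min⁻¹; concentration term has units (mol·L⁻¹)^2.
Step 3: k = rate / (concentration)^n, so units of k = (mol·L⁻¹)^(1-2)·min⁻¹ = (mol·L⁻¹)⁻¹·min⁻¹.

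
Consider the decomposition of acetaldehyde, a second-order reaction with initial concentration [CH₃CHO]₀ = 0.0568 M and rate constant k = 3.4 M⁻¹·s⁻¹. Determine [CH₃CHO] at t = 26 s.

0.009433 M

Step 1: For a second-order reaction: 1/[CH₃CHO] = 1/[CH₃CHO]₀ + kt
Step 2: 1/[CH₃CHO] = 1/0.0568 + 3.4 × 26
Step 3: 1/[CH₃CHO] = 17.61 + 88.4 = 106
Step 4: [CH₃CHO] = 1/106 = 0.009433 M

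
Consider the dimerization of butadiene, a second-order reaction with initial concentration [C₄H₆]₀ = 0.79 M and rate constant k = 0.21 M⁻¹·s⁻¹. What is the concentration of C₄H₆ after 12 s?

0.2641 M

Step 1: For a second-order reaction: 1/[C₄H₆] = 1/[C₄H₆]₀ + kt
Step 2: 1/[C₄H₆] = 1/0.79 + 0.21 × 12
Step 3: 1/[C₄H₆] = 1.266 + 2.52 = 3.786
Step 4: [C₄H₆] = 1/3.786 = 0.2641 M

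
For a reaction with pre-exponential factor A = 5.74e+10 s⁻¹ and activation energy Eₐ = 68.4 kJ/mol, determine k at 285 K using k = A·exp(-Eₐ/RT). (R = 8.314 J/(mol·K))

1.67e-02 s⁻¹

Step 1: Use the Arrhenius equation: k = A × exp(-Eₐ/RT)
Step 2: Convert Eₐ to J/mol: 68.4 kJ/mol = 68400 J/mol
Step 3: Calculate the exponent: -Eₐ/(RT) = -68400/(8.314 × 285) = -28.86697
Step 4: k = 5.74e+10 × exp(-28.86697)
Step 5: k = 5.74e+10 × 2.90559e-13 = 1.6678e-02 s⁻¹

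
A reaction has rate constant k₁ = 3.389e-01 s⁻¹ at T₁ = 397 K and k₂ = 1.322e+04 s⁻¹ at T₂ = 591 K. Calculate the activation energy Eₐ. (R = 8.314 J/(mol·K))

106.3 kJ/mol

Step 1: Use the two-temperature Arrhenius form: ln(k₂/k₁) = -Eₐ/R × (1/T₂ - 1/T₁)
Step 2: ln(k₂/k₁) = ln(1.322e+04/3.389e-01) = ln(39008.6) = 10.5715
Step 3: 1/T₂ - 1/T₁ = 1/591 - 1/397 = -8.268443e-04 K⁻¹
Step 4: Eₐ = -R × ln(k₂/k₁) / (1/T₂ - 1/T₁) = -8.314 × 10.5715 / -8.268443e-04
Step 5: Eₐ = 1.0630e+05 J/mol = 106.3 kJ/mol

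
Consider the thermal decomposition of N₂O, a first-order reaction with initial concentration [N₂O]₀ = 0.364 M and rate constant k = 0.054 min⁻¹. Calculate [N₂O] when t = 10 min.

0.2121 M

Step 1: For a first-order reaction: [N₂O] = [N₂O]₀ × e^(-kt)
Step 2: [N₂O] = 0.364 × e^(-0.054 × 10)
Step 3: [N₂O] = 0.364 × e^(-0.54)
Step 4: [N₂O] = 0.364 × 0.582748 = 0.2121 M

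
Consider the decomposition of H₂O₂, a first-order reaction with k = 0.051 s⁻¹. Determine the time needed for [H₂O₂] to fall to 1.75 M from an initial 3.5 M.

13.59 s

Step 1: For first-order: t = ln([H₂O₂]₀/[H₂O₂])/k
Step 2: t = ln(3.5/1.75)/0.051
Step 3: t = ln(2)/0.051
Step 4: t = 0.6931/0.051 = 13.59 s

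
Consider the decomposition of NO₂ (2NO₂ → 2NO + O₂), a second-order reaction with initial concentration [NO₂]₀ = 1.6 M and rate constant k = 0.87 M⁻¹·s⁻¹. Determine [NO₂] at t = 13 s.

0.08379 M

Step 1: For a second-order reaction: 1/[NO₂] = 1/[NO₂]₀ + kt
Step 2: 1/[NO₂] = 1/1.6 + 0.87 × 13
Step 3: 1/[NO₂] = 0.625 + 11.31 = 11.94
Step 4: [NO₂] = 1/11.94 = 0.08379 M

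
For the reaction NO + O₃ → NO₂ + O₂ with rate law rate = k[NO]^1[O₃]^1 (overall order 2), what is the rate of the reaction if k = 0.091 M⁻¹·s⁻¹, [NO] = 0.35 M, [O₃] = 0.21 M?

0.006688 M/s

Step 1: The rate law is rate = k[NO]^1[O₃]^1, overall order = 1+1 = 2
Step 2: Substitute values: rate = 0.091 × (0.35)^1 × (0.21)^1
Step 3: rate = 0.091 × 0.35 × 0.21 = 0.0066885 M/s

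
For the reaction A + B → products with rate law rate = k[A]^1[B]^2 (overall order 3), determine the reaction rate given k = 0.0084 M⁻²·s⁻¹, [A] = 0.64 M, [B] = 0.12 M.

7.741e-05 M/s

Step 1: The rate law is rate = k[A]^1[B]^2, overall order = 1+2 = 3
Step 2: Substitute values: rate = 0.0084 × (0.64)^1 × (0.12)^2
Step 3: rate = 0.0084 × 0.64 × 0.0144 = 7.74144e-05 M/s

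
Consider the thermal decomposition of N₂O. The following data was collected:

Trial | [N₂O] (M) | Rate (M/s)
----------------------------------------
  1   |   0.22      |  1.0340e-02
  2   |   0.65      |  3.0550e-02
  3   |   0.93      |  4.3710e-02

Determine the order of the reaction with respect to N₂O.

first order (1)

Step 1: Compare trials to find order n where rate₂/rate₁ = ([N₂O]₂/[N₂O]₁)^n
Step 2: rate₂/rate₁ = 3.0550e-02/1.0340e-02 = 2.955
Step 3: [N₂O]₂/[N₂O]₁ = 0.65/0.22 = 2.955
Step 4: n = ln(2.955)/ln(2.955) = 1.00 ≈ 1
Step 5: The reaction is first order in N₂O.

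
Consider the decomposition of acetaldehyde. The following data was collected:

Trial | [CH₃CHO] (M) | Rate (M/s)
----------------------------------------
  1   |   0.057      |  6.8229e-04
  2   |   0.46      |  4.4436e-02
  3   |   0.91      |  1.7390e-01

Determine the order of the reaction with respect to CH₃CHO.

second order (2)

Step 1: Compare trials to find order n where rate₂/rate₁ = ([CH₃CHO]₂/[CH₃CHO]₁)^n
Step 2: rate₂/rate₁ = 4.4436e-02/6.8229e-04 = 65.13
Step 3: [CH₃CHO]₂/[CH₃CHO]₁ = 0.46/0.057 = 8.07
Step 4: n = ln(65.13)/ln(8.07) = 2.00 ≈ 2
Step 5: The reaction is second order in CH₃CHO.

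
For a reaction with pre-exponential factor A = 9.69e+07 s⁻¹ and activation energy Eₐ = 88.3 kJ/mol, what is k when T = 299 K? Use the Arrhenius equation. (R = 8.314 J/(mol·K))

3.63e-08 s⁻¹

Step 1: Use the Arrhenius equation: k = A × exp(-Eₐ/RT)
Step 2: Convert Eₐ to J/mol: 88.3 kJ/mol = 88300 J/mol
Step 3: Calculate the exponent: -Eₐ/(RT) = -88300/(8.314 × 299) = -35.52053
Step 4: k = 9.69e+07 × exp(-35.52053)
Step 5: k = 9.69e+07 × 3.74654e-16 = 3.6304e-08 s⁻¹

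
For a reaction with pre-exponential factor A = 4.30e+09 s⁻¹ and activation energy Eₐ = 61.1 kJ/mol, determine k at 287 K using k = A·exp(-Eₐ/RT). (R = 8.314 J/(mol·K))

3.26e-02 s⁻¹

Step 1: Use the Arrhenius equation: k = A × exp(-Eₐ/RT)
Step 2: Convert Eₐ to J/mol: 61.1 kJ/mol = 61100 J/mol
Step 3: Calculate the exponent: -Eₐ/(RT) = -61100/(8.314 × 287) = -25.60645
Step 4: k = 4.30e+09 × exp(-25.60645)
Step 5: k = 4.30e+09 × 7.57286e-12 = 3.2563e-02 s⁻¹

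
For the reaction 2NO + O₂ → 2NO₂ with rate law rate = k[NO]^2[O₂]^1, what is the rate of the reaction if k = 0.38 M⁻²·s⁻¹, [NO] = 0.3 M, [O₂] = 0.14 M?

0.004788 M/s

Step 1: The rate law is rate = k[NO]^2[O₂]^1
Step 2: Substitute: rate = 0.38 × (0.3)^2 × (0.14)^1
Step 3: rate = 0.38 × 0.09 × 0.14 = 0.004788 M/s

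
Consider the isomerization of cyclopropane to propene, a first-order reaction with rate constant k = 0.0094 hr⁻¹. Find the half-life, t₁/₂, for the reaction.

73.74 hr

Step 1: For a first-order reaction, t₁/₂ = ln(2)/k
Step 2: t₁/₂ = ln(2)/0.0094
Step 3: t₁/₂ = 0.6931/0.0094 = 73.74 hr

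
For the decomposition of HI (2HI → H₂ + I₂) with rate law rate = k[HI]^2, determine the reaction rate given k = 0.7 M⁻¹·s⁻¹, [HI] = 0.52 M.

0.1893 M/s

Step 1: Identify the rate law: rate = k[HI]^2
Step 2: Substitute values: rate = 0.7 × (0.52)^2
Step 3: Calculate: rate = 0.7 × 0.2704 = 0.18928 M/s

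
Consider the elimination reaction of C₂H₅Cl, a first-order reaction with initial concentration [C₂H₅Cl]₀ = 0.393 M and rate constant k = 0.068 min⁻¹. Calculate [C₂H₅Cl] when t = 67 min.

0.004128 M

Step 1: For a first-order reaction: [C₂H₅Cl] = [C₂H₅Cl]₀ × e^(-kt)
Step 2: [C₂H₅Cl] = 0.393 × e^(-0.068 × 67)
Step 3: [C₂H₅Cl] = 0.393 × e^(-4.556)
Step 4: [C₂H₅Cl] = 0.393 × 0.010504 = 0.004128 M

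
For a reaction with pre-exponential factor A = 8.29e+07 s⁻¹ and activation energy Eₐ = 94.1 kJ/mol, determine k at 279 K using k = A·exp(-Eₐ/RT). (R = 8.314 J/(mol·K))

2.00e-10 s⁻¹

Step 1: Use the Arrhenius equation: k = A × exp(-Eₐ/RT)
Step 2: Convert Eₐ to J/mol: 94.1 kJ/mol = 94100 J/mol
Step 3: Calculate the exponent: -Eₐ/(RT) = -94100/(8.314 × 279) = -40.56723
Step 4: k = 8.29e+07 × exp(-40.56723)
Step 5: k = 8.29e+07 × 2.40922e-18 = 1.9972e-10 s⁻¹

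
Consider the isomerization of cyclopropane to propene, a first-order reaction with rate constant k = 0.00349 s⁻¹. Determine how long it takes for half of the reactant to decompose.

198.6 s

Step 1: For a first-order reaction, t₁/₂ = ln(2)/k
Step 2: t₁/₂ = ln(2)/0.00349
Step 3: t₁/₂ = 0.6931/0.00349 = 198.6 s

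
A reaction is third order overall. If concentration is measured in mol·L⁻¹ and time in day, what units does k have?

(mol·L⁻¹)⁻²·day⁻¹

Step 1: For overall order n, rate = k × (concentration)^n.
Step 2: Rate has units mol·L⁻¹·day⁻¹; concentration term has units (mol·L⁻¹)^3.
Step 3: k = rate / (concentration)^n, so units of k = (mol·L⁻¹)^(1-3)·day⁻¹ = (mol·L⁻¹)⁻²·day⁻¹.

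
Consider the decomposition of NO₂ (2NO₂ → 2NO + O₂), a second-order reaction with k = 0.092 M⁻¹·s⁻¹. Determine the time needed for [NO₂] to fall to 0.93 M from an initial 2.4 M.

7.159 s

Step 1: For second-order: t = (1/[NO₂] - 1/[NO₂]₀)/k
Step 2: t = (1/0.93 - 1/2.4)/0.092
Step 3: t = (1.075 - 0.4167)/0.092
Step 4: t = 0.6586/0.092 = 7.159 s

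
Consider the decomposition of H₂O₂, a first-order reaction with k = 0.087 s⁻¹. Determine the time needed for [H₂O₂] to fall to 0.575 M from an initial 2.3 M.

15.93 s

Step 1: For first-order: t = ln([H₂O₂]₀/[H₂O₂])/k
Step 2: t = ln(2.3/0.575)/0.087
Step 3: t = ln(4)/0.087
Step 4: t = 1.386/0.087 = 15.93 s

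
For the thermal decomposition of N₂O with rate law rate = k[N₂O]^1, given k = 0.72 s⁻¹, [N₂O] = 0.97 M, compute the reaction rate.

0.6984 M/s

Step 1: Identify the rate law: rate = k[N₂O]^1
Step 2: Substitute values: rate = 0.72 × (0.97)^1
Step 3: Calculate: rate = 0.72 × 0.97 = 0.6984 M/s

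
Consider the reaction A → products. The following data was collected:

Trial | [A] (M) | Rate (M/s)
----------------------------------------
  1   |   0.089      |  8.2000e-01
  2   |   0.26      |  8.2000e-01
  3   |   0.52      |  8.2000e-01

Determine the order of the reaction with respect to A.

zeroth order (0)

Step 1: Compare trials - when concentration changes, rate stays constant.
Step 2: rate₂/rate₁ = 8.2000e-01/8.2000e-01 = 1
Step 3: [A]₂/[A]₁ = 0.26/0.089 = 2.921
Step 4: Since rate ratio ≈ (conc ratio)^0, the reaction is zeroth order.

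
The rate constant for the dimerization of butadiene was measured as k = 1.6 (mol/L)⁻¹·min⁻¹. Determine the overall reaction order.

second order (2)

Step 1: The units of k for an nth-order reaction are (concentration)^(1-n)·(time)⁻¹.
Step 2: Here k has units (mol/L)⁻¹·min⁻¹, so the concentration exponent is -1.
Step 3: 1 - n = -1 ⇒ n = 2. The reaction is second order.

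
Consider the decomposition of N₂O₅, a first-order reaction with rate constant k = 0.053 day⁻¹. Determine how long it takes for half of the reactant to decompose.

13.08 day

Step 1: For a first-order reaction, t₁/₂ = ln(2)/k
Step 2: t₁/₂ = ln(2)/0.053
Step 3: t₁/₂ = 0.6931/0.053 = 13.08 day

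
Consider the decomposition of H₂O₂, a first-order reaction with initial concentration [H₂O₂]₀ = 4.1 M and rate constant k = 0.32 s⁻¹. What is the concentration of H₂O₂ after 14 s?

0.04647 M

Step 1: For a first-order reaction: [H₂O₂] = [H₂O₂]₀ × e^(-kt)
Step 2: [H₂O₂] = 4.1 × e^(-0.32 × 14)
Step 3: [H₂O₂] = 4.1 × e^(-4.48)
Step 4: [H₂O₂] = 4.1 × 0.0113334 = 0.04647 M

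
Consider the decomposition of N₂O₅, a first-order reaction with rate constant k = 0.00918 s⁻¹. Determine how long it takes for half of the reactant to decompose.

75.51 s

Step 1: For a first-order reaction, t₁/₂ = ln(2)/k
Step 2: t₁/₂ = ln(2)/0.00918
Step 3: t₁/₂ = 0.6931/0.00918 = 75.51 s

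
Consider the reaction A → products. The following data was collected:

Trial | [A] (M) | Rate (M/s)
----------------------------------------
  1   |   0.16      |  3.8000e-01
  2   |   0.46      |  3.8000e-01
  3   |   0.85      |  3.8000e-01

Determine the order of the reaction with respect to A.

zeroth order (0)

Step 1: Compare trials - when concentration changes, rate stays constant.
Step 2: rate₂/rate₁ = 3.8000e-01/3.8000e-01 = 1
Step 3: [A]₂/[A]₁ = 0.46/0.16 = 2.875
Step 4: Since rate ratio ≈ (conc ratio)^0, the reaction is zeroth order.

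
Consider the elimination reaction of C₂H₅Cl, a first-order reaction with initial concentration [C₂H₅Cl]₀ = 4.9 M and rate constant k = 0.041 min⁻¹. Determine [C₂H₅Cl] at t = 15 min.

2.649 M

Step 1: For a first-order reaction: [C₂H₅Cl] = [C₂H₅Cl]₀ × e^(-kt)
Step 2: [C₂H₅Cl] = 4.9 × e^(-0.041 × 15)
Step 3: [C₂H₅Cl] = 4.9 × e^(-0.615)
Step 4: [C₂H₅Cl] = 4.9 × 0.540641 = 2.649 M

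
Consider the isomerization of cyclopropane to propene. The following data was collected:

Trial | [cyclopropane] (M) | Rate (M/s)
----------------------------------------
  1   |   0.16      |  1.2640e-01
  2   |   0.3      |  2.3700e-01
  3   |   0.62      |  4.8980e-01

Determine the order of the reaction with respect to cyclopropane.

first order (1)

Step 1: Compare trials to find order n where rate₂/rate₁ = ([cyclopropane]₂/[cyclopropane]₁)^n
Step 2: rate₂/rate₁ = 2.3700e-01/1.2640e-01 = 1.875
Step 3: [cyclopropane]₂/[cyclopropane]₁ = 0.3/0.16 = 1.875
Step 4: n = ln(1.875)/ln(1.875) = 1.00 ≈ 1
Step 5: The reaction is first order in cyclopropane.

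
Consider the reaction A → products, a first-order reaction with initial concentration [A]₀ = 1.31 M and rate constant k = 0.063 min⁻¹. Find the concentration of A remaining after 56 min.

0.03847 M

Step 1: For a first-order reaction: [A] = [A]₀ × e^(-kt)
Step 2: [A] = 1.31 × e^(-0.063 × 56)
Step 3: [A] = 1.31 × e^(-3.528)
Step 4: [A] = 1.31 × 0.0293636 = 0.03847 M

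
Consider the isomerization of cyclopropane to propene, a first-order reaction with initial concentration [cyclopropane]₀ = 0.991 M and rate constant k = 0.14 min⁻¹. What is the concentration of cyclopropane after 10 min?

0.2444 M

Step 1: For a first-order reaction: [cyclopropane] = [cyclopropane]₀ × e^(-kt)
Step 2: [cyclopropane] = 0.991 × e^(-0.14 × 10)
Step 3: [cyclopropane] = 0.991 × e^(-1.4)
Step 4: [cyclopropane] = 0.991 × 0.246597 = 0.2444 M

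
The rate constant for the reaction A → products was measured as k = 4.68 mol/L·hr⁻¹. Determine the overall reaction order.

zeroth order (0)

Step 1: The units of k for an nth-order reaction are (concentration)^(1-n)·(time)⁻¹.
Step 2: Here k has units mol/L·hr⁻¹, so the concentration exponent is 1.
Step 3: 1 - n = 1 ⇒ n = 0. The reaction is zeroth order.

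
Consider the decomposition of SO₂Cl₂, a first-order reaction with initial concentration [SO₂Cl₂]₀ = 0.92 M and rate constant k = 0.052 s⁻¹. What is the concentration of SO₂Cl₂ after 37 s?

0.1343 M

Step 1: For a first-order reaction: [SO₂Cl₂] = [SO₂Cl₂]₀ × e^(-kt)
Step 2: [SO₂Cl₂] = 0.92 × e^(-0.052 × 37)
Step 3: [SO₂Cl₂] = 0.92 × e^(-1.924)
Step 4: [SO₂Cl₂] = 0.92 × 0.146022 = 0.1343 M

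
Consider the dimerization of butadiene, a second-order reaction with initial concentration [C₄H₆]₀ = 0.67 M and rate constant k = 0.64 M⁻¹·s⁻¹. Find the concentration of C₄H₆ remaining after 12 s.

0.109 M

Step 1: For a second-order reaction: 1/[C₄H₆] = 1/[C₄H₆]₀ + kt
Step 2: 1/[C₄H₆] = 1/0.67 + 0.64 × 12
Step 3: 1/[C₄H₆] = 1.493 + 7.68 = 9.173
Step 4: [C₄H₆] = 1/9.173 = 0.109 M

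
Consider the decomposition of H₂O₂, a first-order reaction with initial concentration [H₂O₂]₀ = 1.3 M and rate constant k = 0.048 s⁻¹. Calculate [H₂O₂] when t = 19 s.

0.5222 M

Step 1: For a first-order reaction: [H₂O₂] = [H₂O₂]₀ × e^(-kt)
Step 2: [H₂O₂] = 1.3 × e^(-0.048 × 19)
Step 3: [H₂O₂] = 1.3 × e^(-0.912)
Step 4: [H₂O₂] = 1.3 × 0.40172 = 0.5222 M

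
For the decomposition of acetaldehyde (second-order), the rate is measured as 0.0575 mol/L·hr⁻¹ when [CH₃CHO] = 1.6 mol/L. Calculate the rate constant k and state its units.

0.02246 (mol/L)⁻¹·hr⁻¹

Step 1: rate = k[CH₃CHO]^2, so k = rate / [CH₃CHO]^2.
Step 2: k = 0.0575 / (1.6)^2 = 0.0575 / 2.56.
Step 3: k = 0.02246 (mol/L)⁻¹·hr⁻¹.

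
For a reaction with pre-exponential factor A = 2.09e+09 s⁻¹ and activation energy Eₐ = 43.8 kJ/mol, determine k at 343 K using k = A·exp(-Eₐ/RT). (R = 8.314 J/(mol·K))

4.46e+02 s⁻¹

Step 1: Use the Arrhenius equation: k = A × exp(-Eₐ/RT)
Step 2: Convert Eₐ to J/mol: 43.8 kJ/mol = 43800 J/mol
Step 3: Calculate the exponent: -Eₐ/(RT) = -43800/(8.314 × 343) = -15.35925
Step 4: k = 2.09e+09 × exp(-15.35925)
Step 5: k = 2.09e+09 × 2.13581e-07 = 4.4638e+02 s⁻¹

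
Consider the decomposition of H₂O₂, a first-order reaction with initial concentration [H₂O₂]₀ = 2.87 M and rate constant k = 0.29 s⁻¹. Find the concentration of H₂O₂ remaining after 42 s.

1.473e-05 M

Step 1: For a first-order reaction: [H₂O₂] = [H₂O₂]₀ × e^(-kt)
Step 2: [H₂O₂] = 2.87 × e^(-0.29 × 42)
Step 3: [H₂O₂] = 2.87 × e^(-12.18)
Step 4: [H₂O₂] = 2.87 × 5.13208e-06 = 1.473e-05 M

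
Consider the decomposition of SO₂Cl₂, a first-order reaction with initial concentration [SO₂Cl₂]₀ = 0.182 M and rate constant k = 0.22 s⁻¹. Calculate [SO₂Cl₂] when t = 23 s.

0.001155 M

Step 1: For a first-order reaction: [SO₂Cl₂] = [SO₂Cl₂]₀ × e^(-kt)
Step 2: [SO₂Cl₂] = 0.182 × e^(-0.22 × 23)
Step 3: [SO₂Cl₂] = 0.182 × e^(-5.06)
Step 4: [SO₂Cl₂] = 0.182 × 0.00634556 = 0.001155 M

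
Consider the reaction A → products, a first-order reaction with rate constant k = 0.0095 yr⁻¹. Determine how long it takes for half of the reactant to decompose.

72.96 yr

Step 1: For a first-order reaction, t₁/₂ = ln(2)/k
Step 2: t₁/₂ = ln(2)/0.0095
Step 3: t₁/₂ = 0.6931/0.0095 = 72.96 yr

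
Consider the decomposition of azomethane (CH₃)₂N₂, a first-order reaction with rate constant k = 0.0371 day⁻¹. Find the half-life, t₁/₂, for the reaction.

18.68 day

Step 1: For a first-order reaction, t₁/₂ = ln(2)/k
Step 2: t₁/₂ = ln(2)/0.0371
Step 3: t₁/₂ = 0.6931/0.0371 = 18.68 day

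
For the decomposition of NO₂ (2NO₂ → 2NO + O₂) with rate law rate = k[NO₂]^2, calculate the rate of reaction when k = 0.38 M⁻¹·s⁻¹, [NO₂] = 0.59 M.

0.1323 M/s

Step 1: Identify the rate law: rate = k[NO₂]^2
Step 2: Substitute values: rate = 0.38 × (0.59)^2
Step 3: Calculate: rate = 0.38 × 0.3481 = 0.132278 M/s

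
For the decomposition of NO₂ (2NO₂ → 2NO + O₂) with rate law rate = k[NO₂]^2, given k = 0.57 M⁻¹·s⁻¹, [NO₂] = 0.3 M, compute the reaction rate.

0.0513 M/s

Step 1: Identify the rate law: rate = k[NO₂]^2
Step 2: Substitute values: rate = 0.57 × (0.3)^2
Step 3: Calculate: rate = 0.57 × 0.09 = 0.0513 M/s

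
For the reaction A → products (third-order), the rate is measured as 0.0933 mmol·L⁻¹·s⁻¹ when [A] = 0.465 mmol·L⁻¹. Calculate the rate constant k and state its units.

0.9279 (mmol·L⁻¹)⁻²·s⁻¹

Step 1: rate = k[A]^3, so k = rate / [A]^3.
Step 2: k = 0.0933 / (0.465)^3 = 0.0933 / 0.1005.
Step 3: k = 0.9279 (mmol·L⁻¹)⁻²·s⁻¹.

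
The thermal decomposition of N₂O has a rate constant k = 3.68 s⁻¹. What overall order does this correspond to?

first order (1)

Step 1: The units of k for an nth-order reaction are (concentration)^(1-n)·(time)⁻¹.
Step 2: Here k has units s⁻¹, so the concentration exponent is 0.
Step 3: 1 - n = 0 ⇒ n = 1. The reaction is first order.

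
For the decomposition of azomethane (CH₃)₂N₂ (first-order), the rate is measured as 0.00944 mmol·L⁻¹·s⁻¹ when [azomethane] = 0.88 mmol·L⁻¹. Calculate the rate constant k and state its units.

0.01073 s⁻¹

Step 1: rate = k[azomethane]^1, so k = rate / [azomethane]^1.
Step 2: k = 0.00944 / (0.88)^1 = 0.00944 / 0.88.
Step 3: k = 0.01073 s⁻¹.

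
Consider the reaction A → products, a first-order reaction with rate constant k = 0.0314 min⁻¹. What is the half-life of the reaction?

22.07 min

Step 1: For a first-order reaction, t₁/₂ = ln(2)/k
Step 2: t₁/₂ = ln(2)/0.0314
Step 3: t₁/₂ = 0.6931/0.0314 = 22.07 min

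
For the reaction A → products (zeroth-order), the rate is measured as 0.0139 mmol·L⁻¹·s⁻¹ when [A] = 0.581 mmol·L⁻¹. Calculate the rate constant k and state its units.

0.0139 mmol·L⁻¹·s⁻¹

Step 1: For a zeroth-order reaction, rate = k (independent of concentration).
Step 2: k = rate = 0.0139 mmol·L⁻¹·s⁻¹.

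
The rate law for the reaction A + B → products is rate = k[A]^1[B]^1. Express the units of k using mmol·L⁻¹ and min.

(mmol·L⁻¹)⁻¹·min⁻¹

Step 1: Overall order = 1 + 1 = 2.
Step 2: rate has units mmol·L⁻¹·min⁻¹; [A]^1[B]^1 has units (mmol·L⁻¹)^2.
Step 3: k = rate/([A]^1[B]^1), so units of k = (mmol·L⁻¹)^(1-2)·min⁻¹ = (mmol·L⁻¹)⁻¹·min⁻¹.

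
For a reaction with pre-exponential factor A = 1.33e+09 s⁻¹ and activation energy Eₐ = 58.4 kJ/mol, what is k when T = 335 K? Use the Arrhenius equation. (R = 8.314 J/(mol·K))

1.04e+00 s⁻¹

Step 1: Use the Arrhenius equation: k = A × exp(-Eₐ/RT)
Step 2: Convert Eₐ to J/mol: 58.4 kJ/mol = 58400 J/mol
Step 3: Calculate the exponent: -Eₐ/(RT) = -58400/(8.314 × 335) = -20.96805
Step 4: k = 1.33e+09 × exp(-20.96805)
Step 5: k = 1.33e+09 × 7.82873e-10 = 1.0412e+00 s⁻¹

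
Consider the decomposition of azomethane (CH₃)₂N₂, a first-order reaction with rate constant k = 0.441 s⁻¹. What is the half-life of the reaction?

1.572 s

Step 1: For a first-order reaction, t₁/₂ = ln(2)/k
Step 2: t₁/₂ = ln(2)/0.441
Step 3: t₁/₂ = 0.6931/0.441 = 1.572 s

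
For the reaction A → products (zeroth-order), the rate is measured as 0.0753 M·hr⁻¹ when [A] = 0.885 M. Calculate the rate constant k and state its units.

0.0753 M·hr⁻¹

Step 1: For a zeroth-order reaction, rate = k (independent of concentration).
Step 2: k = rate = 0.0753 M·hr⁻¹.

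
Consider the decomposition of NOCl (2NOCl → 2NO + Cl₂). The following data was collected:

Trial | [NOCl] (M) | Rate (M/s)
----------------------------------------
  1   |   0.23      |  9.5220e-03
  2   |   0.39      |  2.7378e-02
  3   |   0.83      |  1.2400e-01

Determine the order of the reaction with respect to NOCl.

second order (2)

Step 1: Compare trials to find order n where rate₂/rate₁ = ([NOCl]₂/[NOCl]₁)^n
Step 2: rate₂/rate₁ = 2.7378e-02/9.5220e-03 = 2.875
Step 3: [NOCl]₂/[NOCl]₁ = 0.39/0.23 = 1.696
Step 4: n = ln(2.875)/ln(1.696) = 2.00 ≈ 2
Step 5: The reaction is second order in NOCl.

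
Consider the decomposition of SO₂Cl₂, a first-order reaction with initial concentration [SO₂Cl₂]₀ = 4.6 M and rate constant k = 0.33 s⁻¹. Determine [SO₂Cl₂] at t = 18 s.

0.01211 M

Step 1: For a first-order reaction: [SO₂Cl₂] = [SO₂Cl₂]₀ × e^(-kt)
Step 2: [SO₂Cl₂] = 4.6 × e^(-0.33 × 18)
Step 3: [SO₂Cl₂] = 4.6 × e^(-5.94)
Step 4: [SO₂Cl₂] = 4.6 × 0.00263203 = 0.01211 M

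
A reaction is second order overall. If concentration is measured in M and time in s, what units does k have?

M⁻¹·s⁻¹

Step 1: For overall order n, rate = k × (concentration)^n.
Step 2: Rate has units M·s⁻¹; concentration term has units M^2.
Step 3: k = rate / (concentration)^n, so units of k = M^(1-2)·s⁻¹ = M⁻¹·s⁻¹.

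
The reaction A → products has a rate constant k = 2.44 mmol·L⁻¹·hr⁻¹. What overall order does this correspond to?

zeroth order (0)

Step 1: The units of k for an nth-order reaction are (concentration)^(1-n)·(time)⁻¹.
Step 2: Here k has units mmol·L⁻¹·hr⁻¹, so the concentration exponent is 1.
Step 3: 1 - n = 1 ⇒ n = 0. The reaction is zeroth order.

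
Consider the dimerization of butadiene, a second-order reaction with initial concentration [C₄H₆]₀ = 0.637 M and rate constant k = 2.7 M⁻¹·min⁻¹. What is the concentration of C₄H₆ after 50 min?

0.007322 M

Step 1: For a second-order reaction: 1/[C₄H₆] = 1/[C₄H₆]₀ + kt
Step 2: 1/[C₄H₆] = 1/0.637 + 2.7 × 50
Step 3: 1/[C₄H₆] = 1.57 + 135 = 136.6
Step 4: [C₄H₆] = 1/136.6 = 0.007322 M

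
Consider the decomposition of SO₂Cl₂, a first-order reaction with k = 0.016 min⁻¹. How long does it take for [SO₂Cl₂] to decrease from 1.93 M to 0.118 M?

174.7 min

Step 1: For first-order: t = ln([SO₂Cl₂]₀/[SO₂Cl₂])/k
Step 2: t = ln(1.93/0.118)/0.016
Step 3: t = ln(16.36)/0.016
Step 4: t = 2.795/0.016 = 174.7 min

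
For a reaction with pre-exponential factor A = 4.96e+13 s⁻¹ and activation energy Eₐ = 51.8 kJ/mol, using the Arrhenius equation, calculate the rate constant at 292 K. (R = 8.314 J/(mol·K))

2.68e+04 s⁻¹

Step 1: Use the Arrhenius equation: k = A × exp(-Eₐ/RT)
Step 2: Convert Eₐ to J/mol: 51.8 kJ/mol = 51800 J/mol
Step 3: Calculate the exponent: -Eₐ/(RT) = -51800/(8.314 × 292) = -21.33717
Step 4: k = 4.96e+13 × exp(-21.33717)
Step 5: k = 4.96e+13 × 5.41234e-10 = 2.6845e+04 s⁻¹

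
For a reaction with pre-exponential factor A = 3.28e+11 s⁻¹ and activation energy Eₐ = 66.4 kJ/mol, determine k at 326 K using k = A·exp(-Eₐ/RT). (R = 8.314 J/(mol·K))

7.52e+00 s⁻¹

Step 1: Use the Arrhenius equation: k = A × exp(-Eₐ/RT)
Step 2: Convert Eₐ to J/mol: 66.4 kJ/mol = 66400 J/mol
Step 3: Calculate the exponent: -Eₐ/(RT) = -66400/(8.314 × 326) = -24.49855
Step 4: k = 3.28e+11 × exp(-24.49855)
Step 5: k = 3.28e+11 × 2.29306e-11 = 7.5212e+00 s⁻¹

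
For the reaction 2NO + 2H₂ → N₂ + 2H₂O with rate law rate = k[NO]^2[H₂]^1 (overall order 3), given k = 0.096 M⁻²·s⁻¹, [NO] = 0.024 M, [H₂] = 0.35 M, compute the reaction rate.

1.935e-05 M/s

Step 1: The rate law is rate = k[NO]^2[H₂]^1, overall order = 2+1 = 3
Step 2: Substitute values: rate = 0.096 × (0.024)^2 × (0.35)^1
Step 3: rate = 0.096 × 0.000576 × 0.35 = 1.93536e-05 M/s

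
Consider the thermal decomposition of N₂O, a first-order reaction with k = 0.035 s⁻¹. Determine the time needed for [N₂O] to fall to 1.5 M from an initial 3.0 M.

19.8 s

Step 1: For first-order: t = ln([N₂O]₀/[N₂O])/k
Step 2: t = ln(3.0/1.5)/0.035
Step 3: t = ln(2)/0.035
Step 4: t = 0.6931/0.035 = 19.8 s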